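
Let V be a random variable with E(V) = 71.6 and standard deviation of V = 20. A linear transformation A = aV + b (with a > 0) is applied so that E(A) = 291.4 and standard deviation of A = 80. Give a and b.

standard deviation of A = a·standard deviation of V (a > 0), so a = 80/20 = 4.
E(A) = a·E(V) + b, so b = 291.4 − 4·71.6 = 5.

a = 4, b = 5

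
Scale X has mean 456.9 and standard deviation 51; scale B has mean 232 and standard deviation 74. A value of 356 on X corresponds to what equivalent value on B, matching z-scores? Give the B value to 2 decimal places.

z = (356 − 456.9)/51 ≈ -1.9784.
B = 232 + z·74 = 232 + (356 − 456.9)·74/51 ≈ 85.60.

B = 85.60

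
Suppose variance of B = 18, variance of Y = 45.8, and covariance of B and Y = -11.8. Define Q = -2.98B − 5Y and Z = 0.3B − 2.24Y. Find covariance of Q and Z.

covariance of Q and Z = 435.80064

By bilinearity, covariance of Q and Z = ac·variance of B + bd·variance of Y + (ad+bc)·covariance of B and Y, with a=-2.98, b=-5, c=0.3, d=-2.24.
ac·variance of B = (-2.98)·0.3·18 = -16.092
bd·variance of Y = (-5)·(-2.24)·45.8 = 512.96
(ad+bc)·covariance of B and Y = (5.1752)·(-11.8) = -61.06736
covariance of Q and Z = -16.092 + 512.96 + (-61.06736) = 435.80064.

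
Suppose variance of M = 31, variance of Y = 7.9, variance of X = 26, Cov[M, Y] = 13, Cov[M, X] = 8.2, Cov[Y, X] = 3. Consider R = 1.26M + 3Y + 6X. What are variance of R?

variance of R = 1386.5796

variance of R = a²·variance of M + b²·variance of Y + c²·variance of X + 2ab·Cov[M, Y] + 2ac·Cov[M, X] + 2bc·Cov[Y, X], with a = 1.26, b = 3, c = 6.
= 49.2156 + 71.1 + 936 + 98.28 + 123.984 + 108
= 1386.5796.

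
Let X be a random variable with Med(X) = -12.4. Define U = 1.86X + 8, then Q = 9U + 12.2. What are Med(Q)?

Med(Q) = -123.376

Med(U) = 1.86·(-12.4) + 8 = -15.064.
Med(Q) = 9·(-15.064) + 12.2 = -123.376.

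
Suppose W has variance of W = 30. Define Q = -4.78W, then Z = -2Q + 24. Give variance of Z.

variance of Q = (-4.78)²·30 = 685.452.
variance of Z = (-2)²·685.452 = 2741.808.

variance of Z = 2741.808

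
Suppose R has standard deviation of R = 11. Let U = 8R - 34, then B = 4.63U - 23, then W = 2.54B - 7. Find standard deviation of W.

standard deviation of U = |8|·11 = 88.
standard deviation of B = |4.63|·88 = 407.44.
standard deviation of W = |2.54|·407.44 = 1034.8976.

standard deviation of W = 1034.8976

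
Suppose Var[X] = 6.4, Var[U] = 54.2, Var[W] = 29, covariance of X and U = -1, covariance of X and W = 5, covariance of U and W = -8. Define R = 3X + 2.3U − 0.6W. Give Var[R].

Var[R] = 345.038

Var[R] = a²·Var[X] + b²·Var[U] + c²·Var[W] + 2ab·covariance of X and U + 2ac·covariance of X and W + 2bc·covariance of U and W, with a = 3, b = 2.3, c = -0.6.
= 57.6 + 286.718 + 10.44 + (-13.8) + (-18) + 22.08
= 345.038.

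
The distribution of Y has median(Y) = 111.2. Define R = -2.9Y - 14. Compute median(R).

A linear map preserves order up to sign, so median(R) = a·median(Y) + b = (-2.9)·111.2 + (-14) = -336.48.

median(R) = -336.48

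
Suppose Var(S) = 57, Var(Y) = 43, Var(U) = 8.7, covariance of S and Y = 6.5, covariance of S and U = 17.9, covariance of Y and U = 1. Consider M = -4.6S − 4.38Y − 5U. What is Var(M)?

Var(M) = 3377.6732

Var(M) = a²·Var(S) + b²·Var(Y) + c²·Var(U) + 2ab·covariance of S and Y + 2ac·covariance of S and U + 2bc·covariance of Y and U, with a = -4.6, b = -4.38, c = -5.
= 1206.12 + 824.9292 + 217.5 + 261.924 + 823.4 + 43.8
= 3377.6732.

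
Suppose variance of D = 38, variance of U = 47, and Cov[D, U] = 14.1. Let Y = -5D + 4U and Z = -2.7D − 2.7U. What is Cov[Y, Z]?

By bilinearity, Cov[Y, Z] = ac·variance of D + bd·variance of U + (ad+bc)·Cov[D, U], with a=-5, b=4, c=-2.7, d=-2.7.
ac·variance of D = (-5)·(-2.7)·38 = 513
bd·variance of U = 4·(-2.7)·47 = -507.6
(ad+bc)·Cov[D, U] = (2.7)·14.1 = 38.07
Cov[Y, Z] = 513 + (-507.6) + 38.07 = 43.47.

Cov[Y, Z] = 43.47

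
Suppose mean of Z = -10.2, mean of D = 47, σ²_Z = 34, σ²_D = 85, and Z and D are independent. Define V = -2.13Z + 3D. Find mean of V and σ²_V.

mean of V = 162.726, σ²_V = 919.2546

mean of V = (-2.13)·mean of Z + 3·mean of D = (-2.13)·(-10.2) + 3·47 = 162.726.
σ²_V = a²·σ²_Z + b²·σ²_D + 2ab·Cov(Z, D) with a = -2.13, b = 3.
Independence gives Cov(Z, D) = 0.
= (-2.13)²·34 + 3²·85 + 2·(-2.13)·3·0
= 154.2546 + 765 + 0 = 919.2546.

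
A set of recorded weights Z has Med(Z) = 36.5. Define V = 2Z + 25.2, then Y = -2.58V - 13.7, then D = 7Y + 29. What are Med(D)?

Med(D) = -1840.392

Med(V) = 2·36.5 + 25.2 = 98.2.
Med(Y) = (-2.58)·98.2 + (-13.7) = -267.056.
Med(D) = 7·(-267.056) + 29 = -1840.392.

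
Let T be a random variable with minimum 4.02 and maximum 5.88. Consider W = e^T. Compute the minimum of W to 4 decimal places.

e^T is increasing on this domain, so min(W) comes from min(T) = 4.02: min(W) = exp(4.02) ≈ 55.7011.

min(W) = 55.7011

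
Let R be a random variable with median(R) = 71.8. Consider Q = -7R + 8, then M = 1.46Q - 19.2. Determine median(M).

median(M) = -741.316

median(Q) = (-7)·71.8 + 8 = -494.6.
median(M) = 1.46·(-494.6) + (-19.2) = -741.316.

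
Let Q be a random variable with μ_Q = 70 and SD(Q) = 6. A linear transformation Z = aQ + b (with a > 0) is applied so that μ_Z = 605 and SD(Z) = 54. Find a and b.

SD(Z) = a·SD(Q) (a > 0), so a = 54/6 = 9.
μ_Z = a·μ_Q + b, so b = 605 − 9·70 = -25.

a = 9, b = -25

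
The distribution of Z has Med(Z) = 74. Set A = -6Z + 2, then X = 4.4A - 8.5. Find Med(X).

Med(A) = (-6)·74 + 2 = -442.
Med(X) = 4.4·(-442) + (-8.5) = -1953.3.

Med(X) = -1953.3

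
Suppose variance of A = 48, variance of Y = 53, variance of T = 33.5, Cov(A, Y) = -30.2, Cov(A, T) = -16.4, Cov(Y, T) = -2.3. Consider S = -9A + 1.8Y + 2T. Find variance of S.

variance of S = 5746.04

variance of S = a²·variance of A + b²·variance of Y + c²·variance of T + 2ab·Cov(A, Y) + 2ac·Cov(A, T) + 2bc·Cov(Y, T), with a = -9, b = 1.8, c = 2.
= 3888 + 171.72 + 134 + 978.48 + 590.4 + (-16.56)
= 5746.04.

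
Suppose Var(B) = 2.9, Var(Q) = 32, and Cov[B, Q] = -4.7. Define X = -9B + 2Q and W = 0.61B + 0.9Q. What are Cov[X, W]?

Cov[X, W] = 74.015

By bilinearity, Cov[X, W] = ac·Var(B) + bd·Var(Q) + (ad+bc)·Cov[B, Q], with a=-9, b=2, c=0.61, d=0.9.
ac·Var(B) = (-9)·0.61·2.9 = -15.921
bd·Var(Q) = 2·0.9·32 = 57.6
(ad+bc)·Cov[B, Q] = (-6.88)·(-4.7) = 32.336
Cov[X, W] = -15.921 + 57.6 + 32.336 = 74.015.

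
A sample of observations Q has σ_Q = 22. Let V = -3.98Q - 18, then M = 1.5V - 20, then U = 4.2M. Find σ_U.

σ_U = 551.628

σ_V = |-3.98|·22 = 87.56.
σ_M = |1.5|·87.56 = 131.34.
σ_U = |4.2|·131.34 = 551.628.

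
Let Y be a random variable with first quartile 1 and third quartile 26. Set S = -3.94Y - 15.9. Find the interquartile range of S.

IQR(S) = 98.5

IQR of Y = Q3 − Q1 = 26 − 1 = 25.
Under S = aY + b, IQR(S) = |a|·IQR(Y) = |-3.94|·25 = 98.5 (shifts cancel; spread scales by |a|).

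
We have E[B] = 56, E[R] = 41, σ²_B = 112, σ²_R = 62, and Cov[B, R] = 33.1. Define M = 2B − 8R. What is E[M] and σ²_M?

E[M] = -216, σ²_M = 3356.8

E[M] = 2·E[B] + (-8)·E[R] = 2·56 + (-8)·41 = -216.
σ²_M = a²·σ²_B + b²·σ²_R + 2ab·Cov[B, R] with a = 2, b = -8.
= 2²·112 + (-8)²·62 + 2·2·(-8)·33.1
= 448 + 3968 + (-1059.2) = 3356.8.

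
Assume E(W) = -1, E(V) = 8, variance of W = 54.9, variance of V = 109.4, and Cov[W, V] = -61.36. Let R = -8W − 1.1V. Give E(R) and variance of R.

E(R) = -0.8, variance of R = 2566.038

E(R) = (-8)·E(W) + (-1.1)·E(V) = (-8)·(-1) + (-1.1)·8 = -0.8.
variance of R = a²·variance of W + b²·variance of V + 2ab·Cov[W, V] with a = -8, b = -1.1.
= (-8)²·54.9 + (-1.1)²·109.4 + 2·(-8)·(-1.1)·(-61.36)
= 3513.6 + 132.374 + (-1079.936) = 2566.038.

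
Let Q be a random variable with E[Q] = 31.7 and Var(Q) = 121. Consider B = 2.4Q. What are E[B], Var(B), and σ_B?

B = 2.4Q is linear with a = 2.4, b = 0.
E[B] = a·E[Q] + b = 2.4·31.7 = 76.08.
Var(B) = a²·Var(Q) = 2.4²·121 = 696.96.
σ_Q = √121 = 11.
σ_B = |a|·σ_Q = |2.4|·11 = 26.4.

E[B] = 76.08, Var(B) = 696.96, σ_B = 26.4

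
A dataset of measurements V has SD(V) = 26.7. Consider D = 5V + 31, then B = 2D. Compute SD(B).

SD(B) = 267

SD(D) = |5|·26.7 = 133.5.
SD(B) = |2|·133.5 = 267.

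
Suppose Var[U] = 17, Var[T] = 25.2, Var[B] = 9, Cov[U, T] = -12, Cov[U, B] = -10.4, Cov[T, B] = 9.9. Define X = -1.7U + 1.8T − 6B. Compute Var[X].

Var[X] = 102.218

Var[X] = a²·Var[U] + b²·Var[T] + c²·Var[B] + 2ab·Cov[U, T] + 2ac·Cov[U, B] + 2bc·Cov[T, B], with a = -1.7, b = 1.8, c = -6.
= 49.13 + 81.648 + 324 + 73.44 + (-212.16) + (-213.84)
= 102.218.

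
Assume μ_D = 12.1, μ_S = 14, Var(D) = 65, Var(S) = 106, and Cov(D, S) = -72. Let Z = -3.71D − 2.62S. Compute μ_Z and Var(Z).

μ_Z = (-3.71)·μ_D + (-2.62)·μ_S = (-3.71)·12.1 + (-2.62)·14 = -81.571.
Var(Z) = a²·Var(D) + b²·Var(S) + 2ab·Cov(D, S) with a = -3.71, b = -2.62.
= (-3.71)²·65 + (-2.62)²·106 + 2·(-3.71)·(-2.62)·(-72)
= 894.6665 + 727.6264 + (-1399.7088) = 222.5841.

μ_Z = -81.571, Var(Z) = 222.5841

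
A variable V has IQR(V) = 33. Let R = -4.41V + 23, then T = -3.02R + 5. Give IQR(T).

IQR(R) = |-4.41|·33 = 145.53.
IQR(T) = |-3.02|·145.53 = 439.5006.

IQR(T) = 439.5006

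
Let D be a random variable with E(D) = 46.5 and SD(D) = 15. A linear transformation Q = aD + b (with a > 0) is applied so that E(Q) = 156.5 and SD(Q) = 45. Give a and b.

a = 3, b = 17

SD(Q) = a·SD(D) (a > 0), so a = 45/15 = 3.
E(Q) = a·E(D) + b, so b = 156.5 − 3·46.5 = 17.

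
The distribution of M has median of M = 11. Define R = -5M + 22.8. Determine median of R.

median of R = -32.2

A linear map preserves order up to sign, so median of R = a·median of M + b = (-5)·11 + 22.8 = -32.2.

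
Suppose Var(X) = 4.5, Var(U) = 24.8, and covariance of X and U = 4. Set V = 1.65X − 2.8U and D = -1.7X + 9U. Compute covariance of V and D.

covariance of V and D = -559.1425

By bilinearity, covariance of V and D = ac·Var(X) + bd·Var(U) + (ad+bc)·covariance of X and U, with a=1.65, b=-2.8, c=-1.7, d=9.
ac·Var(X) = 1.65·(-1.7)·4.5 = -12.6225
bd·Var(U) = (-2.8)·9·24.8 = -624.96
(ad+bc)·covariance of X and U = (19.61)·4 = 78.44
covariance of V and D = -12.6225 + (-624.96) + 78.44 = -559.1425.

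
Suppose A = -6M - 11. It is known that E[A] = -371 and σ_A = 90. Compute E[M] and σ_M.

E[M] = 60, σ_M = 15

From A = -6M - 11: E[A] = a·E[M] + b, so E[M] = (E[A] − b)/a = (-371 − (-11))/(-6) = 60.
σ_A = |a|·σ_M, so σ_M = 90/|-6| = 15.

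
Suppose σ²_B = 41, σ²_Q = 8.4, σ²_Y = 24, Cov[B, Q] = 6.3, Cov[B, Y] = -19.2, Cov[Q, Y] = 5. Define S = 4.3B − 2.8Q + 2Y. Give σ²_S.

σ²_S = a²·σ²_B + b²·σ²_Q + c²·σ²_Y + 2ab·Cov[B, Q] + 2ac·Cov[B, Y] + 2bc·Cov[Q, Y], with a = 4.3, b = -2.8, c = 2.
= 758.09 + 65.856 + 96 + (-151.704) + (-330.24) + (-56)
= 382.002.

σ²_S = 382.002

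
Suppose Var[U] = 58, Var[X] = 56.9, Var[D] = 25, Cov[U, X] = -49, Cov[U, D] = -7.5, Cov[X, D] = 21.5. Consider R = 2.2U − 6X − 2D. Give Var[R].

Var[R] = 4304.72

Var[R] = a²·Var[U] + b²·Var[X] + c²·Var[D] + 2ab·Cov[U, X] + 2ac·Cov[U, D] + 2bc·Cov[X, D], with a = 2.2, b = -6, c = -2.
= 280.72 + 2048.4 + 100 + 1293.6 + 66 + 516
= 4304.72.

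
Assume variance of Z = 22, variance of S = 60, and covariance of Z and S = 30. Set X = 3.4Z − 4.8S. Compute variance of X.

variance of X = 657.52

variance of X = a²·variance of Z + b²·variance of S + 2ab·covariance of Z and S with a = 3.4, b = -4.8.
= 3.4²·22 + (-4.8)²·60 + 2·3.4·(-4.8)·30
= 254.32 + 1382.4 + (-979.2) = 657.52.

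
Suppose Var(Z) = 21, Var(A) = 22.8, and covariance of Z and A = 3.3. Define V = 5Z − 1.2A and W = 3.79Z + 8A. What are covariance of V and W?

By bilinearity, covariance of V and W = ac·Var(Z) + bd·Var(A) + (ad+bc)·covariance of Z and A, with a=5, b=-1.2, c=3.79, d=8.
ac·Var(Z) = 5·3.79·21 = 397.95
bd·Var(A) = (-1.2)·8·22.8 = -218.88
(ad+bc)·covariance of Z and A = (35.452)·3.3 = 116.9916
covariance of V and W = 397.95 + (-218.88) + 116.9916 = 296.0616.

covariance of V and W = 296.0616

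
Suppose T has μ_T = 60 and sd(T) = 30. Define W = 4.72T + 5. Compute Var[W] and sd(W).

W = 4.72T + 5 is linear with a = 4.72, b = 5.
Var[T] = 30² = 900.
Var[W] = a²·Var[T] = 4.72²·900 = 20050.56 (the additive constant 5 does not affect variance).
sd(W) = |a|·sd(T) = |4.72|·30 = 141.6.

Var[W] = 20050.56, sd(W) = 141.6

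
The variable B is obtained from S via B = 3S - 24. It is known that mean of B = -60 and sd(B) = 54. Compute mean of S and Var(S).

From B = 3S - 24: mean of B = a·mean of S + b, so mean of S = (mean of B − b)/a = (-60 − (-24))/3 = -12.
Var(B) = 54² = 2916.
Var(B) = a²·Var(S), so Var(S) = 2916/3² = 324.

mean of S = -12, Var(S) = 324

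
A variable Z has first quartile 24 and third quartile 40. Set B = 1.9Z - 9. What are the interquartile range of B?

IQR of Z = Q3 − Q1 = 40 − 24 = 16.
Under B = aZ + b, IQR(B) = |a|·IQR(Z) = |1.9|·16 = 30.4 (shifts cancel; spread scales by |a|).

IQR(B) = 30.4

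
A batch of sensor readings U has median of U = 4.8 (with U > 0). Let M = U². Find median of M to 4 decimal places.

median of M = 23.04

U² is monotone on this domain, so median of M = square(4.8) = 23.04.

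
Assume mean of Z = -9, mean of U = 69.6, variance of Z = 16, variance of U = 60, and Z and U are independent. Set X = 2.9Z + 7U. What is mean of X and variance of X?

mean of X = 2.9·mean of Z + 7·mean of U = 2.9·(-9) + 7·69.6 = 461.1.
variance of X = a²·variance of Z + b²·variance of U + 2ab·Cov[Z, U] with a = 2.9, b = 7.
Independence gives Cov[Z, U] = 0.
= 2.9²·16 + 7²·60 + 2·2.9·7·0
= 134.56 + 2940 + 0 = 3074.56.

mean of X = 461.1, variance of X = 3074.56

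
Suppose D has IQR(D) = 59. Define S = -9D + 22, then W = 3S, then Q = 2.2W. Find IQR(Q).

IQR(Q) = 3504.6

IQR(S) = |-9|·59 = 531.
IQR(W) = |3|·531 = 1593.
IQR(Q) = |2.2|·1593 = 3504.6.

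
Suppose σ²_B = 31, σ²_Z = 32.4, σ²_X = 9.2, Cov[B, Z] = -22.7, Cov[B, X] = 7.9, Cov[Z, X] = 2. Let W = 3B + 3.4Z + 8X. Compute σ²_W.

σ²_W = a²·σ²_B + b²·σ²_Z + c²·σ²_X + 2ab·Cov[B, Z] + 2ac·Cov[B, X] + 2bc·Cov[Z, X], with a = 3, b = 3.4, c = 8.
= 279 + 374.544 + 588.8 + (-463.08) + 379.2 + 108.8
= 1267.264.

σ²_W = 1267.264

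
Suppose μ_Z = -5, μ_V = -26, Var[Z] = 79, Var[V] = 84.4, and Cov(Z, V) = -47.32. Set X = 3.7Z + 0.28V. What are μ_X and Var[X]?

μ_X = 3.7·μ_Z + 0.28·μ_V = 3.7·(-5) + 0.28·(-26) = -25.78.
Var[X] = a²·Var[Z] + b²·Var[V] + 2ab·Cov(Z, V) with a = 3.7, b = 0.28.
= 3.7²·79 + 0.28²·84.4 + 2·3.7·0.28·(-47.32)
= 1081.51 + 6.61696 + (-98.04704) = 990.07992.

μ_X = -25.78, Var[X] = 990.07992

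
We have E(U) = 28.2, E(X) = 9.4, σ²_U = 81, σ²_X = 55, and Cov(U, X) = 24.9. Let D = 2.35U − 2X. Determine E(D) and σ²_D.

E(D) = 47.47, σ²_D = 433.2625

E(D) = 2.35·E(U) + (-2)·E(X) = 2.35·28.2 + (-2)·9.4 = 47.47.
σ²_D = a²·σ²_U + b²·σ²_X + 2ab·Cov(U, X) with a = 2.35, b = -2.
= 2.35²·81 + (-2)²·55 + 2·2.35·(-2)·24.9
= 447.3225 + 220 + (-234.06) = 433.2625.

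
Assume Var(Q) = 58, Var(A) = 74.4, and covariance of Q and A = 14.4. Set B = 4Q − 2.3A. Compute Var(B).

Var(B) = a²·Var(Q) + b²·Var(A) + 2ab·covariance of Q and A with a = 4, b = -2.3.
= 4²·58 + (-2.3)²·74.4 + 2·4·(-2.3)·14.4
= 928 + 393.576 + (-264.96) = 1056.616.

Var(B) = 1056.616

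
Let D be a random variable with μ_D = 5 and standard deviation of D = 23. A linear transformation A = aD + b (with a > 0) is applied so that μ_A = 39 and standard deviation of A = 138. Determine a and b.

a = 6, b = 9

standard deviation of A = a·standard deviation of D (a > 0), so a = 138/23 = 6.
μ_A = a·μ_D + b, so b = 39 − 6·5 = 9.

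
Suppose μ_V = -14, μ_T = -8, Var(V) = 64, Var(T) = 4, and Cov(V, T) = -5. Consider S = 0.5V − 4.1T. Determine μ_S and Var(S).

μ_S = 25.8, Var(S) = 103.74

μ_S = 0.5·μ_V + (-4.1)·μ_T = 0.5·(-14) + (-4.1)·(-8) = 25.8.
Var(S) = a²·Var(V) + b²·Var(T) + 2ab·Cov(V, T) with a = 0.5, b = -4.1.
= 0.5²·64 + (-4.1)²·4 + 2·0.5·(-4.1)·(-5)
= 16 + 67.24 + 20.5 = 103.74.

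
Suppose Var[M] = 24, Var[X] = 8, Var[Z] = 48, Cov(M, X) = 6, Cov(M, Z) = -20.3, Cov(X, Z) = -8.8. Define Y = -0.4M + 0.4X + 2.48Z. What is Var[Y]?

Var[Y] = 321.2352

Var[Y] = a²·Var[M] + b²·Var[X] + c²·Var[Z] + 2ab·Cov(M, X) + 2ac·Cov(M, Z) + 2bc·Cov(X, Z), with a = -0.4, b = 0.4, c = 2.48.
= 3.84 + 1.28 + 295.2192 + (-1.92) + 40.2752 + (-17.4592)
= 321.2352.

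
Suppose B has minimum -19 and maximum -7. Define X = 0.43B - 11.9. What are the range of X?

Range of B = -7 − (-19) = 12.
Range(X) = |a|·Range(B) = |0.43|·12 = 5.16.

Range(X) = 5.16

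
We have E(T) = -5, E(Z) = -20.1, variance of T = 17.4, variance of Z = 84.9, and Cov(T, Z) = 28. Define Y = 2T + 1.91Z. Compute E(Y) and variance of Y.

E(Y) = 2·E(T) + 1.91·E(Z) = 2·(-5) + 1.91·(-20.1) = -48.391.
variance of Y = a²·variance of T + b²·variance of Z + 2ab·Cov(T, Z) with a = 2, b = 1.91.
= 2²·17.4 + 1.91²·84.9 + 2·2·1.91·28
= 69.6 + 309.72369 + 213.92 = 593.24369.

E(Y) = -48.391, variance of Y = 593.24369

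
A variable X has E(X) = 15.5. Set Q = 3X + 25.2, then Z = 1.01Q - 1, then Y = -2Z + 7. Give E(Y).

E(Y) = -135.834

E(Q) = 3·15.5 + 25.2 = 71.7.
E(Z) = 1.01·71.7 + (-1) = 71.417.
E(Y) = (-2)·71.417 + 7 = -135.834.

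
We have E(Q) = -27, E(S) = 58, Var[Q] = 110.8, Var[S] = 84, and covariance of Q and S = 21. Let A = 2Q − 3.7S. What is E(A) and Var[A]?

E(A) = 2·E(Q) + (-3.7)·E(S) = 2·(-27) + (-3.7)·58 = -268.6.
Var[A] = a²·Var[Q] + b²·Var[S] + 2ab·covariance of Q and S with a = 2, b = -3.7.
= 2²·110.8 + (-3.7)²·84 + 2·2·(-3.7)·21
= 443.2 + 1149.96 + (-310.8) = 1282.36.

E(A) = -268.6, Var[A] = 1282.36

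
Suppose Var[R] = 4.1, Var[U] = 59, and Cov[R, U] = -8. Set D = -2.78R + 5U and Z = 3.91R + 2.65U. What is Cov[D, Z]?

Cov[D, Z] = 639.71982

By bilinearity, Cov[D, Z] = ac·Var[R] + bd·Var[U] + (ad+bc)·Cov[R, U], with a=-2.78, b=5, c=3.91, d=2.65.
ac·Var[R] = (-2.78)·3.91·4.1 = -44.56618
bd·Var[U] = 5·2.65·59 = 781.75
(ad+bc)·Cov[R, U] = (12.183)·(-8) = -97.464
Cov[D, Z] = -44.56618 + 781.75 + (-97.464) = 639.71982.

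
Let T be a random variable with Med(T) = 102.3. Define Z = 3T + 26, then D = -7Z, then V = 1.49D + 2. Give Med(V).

Med(Z) = 3·102.3 + 26 = 332.9.
Med(D) = (-7)·332.9 = -2330.3.
Med(V) = 1.49·(-2330.3) + 2 = -3470.147.

Med(V) = -3470.147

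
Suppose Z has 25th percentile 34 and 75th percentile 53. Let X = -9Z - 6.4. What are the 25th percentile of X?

Since a = -9 < 0 the transformation is decreasing, reversing order: the 25th percentile of X corresponds to the 75th percentile of Z.
So P_{25}(X) = a·P_{75}(Z) + b = (-9)·53 + (-6.4) = -483.4.

25th percentile of X = -483.4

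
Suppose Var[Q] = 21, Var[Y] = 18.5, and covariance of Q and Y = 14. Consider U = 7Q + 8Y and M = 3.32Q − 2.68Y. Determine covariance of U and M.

By bilinearity, covariance of U and M = ac·Var[Q] + bd·Var[Y] + (ad+bc)·covariance of Q and Y, with a=7, b=8, c=3.32, d=-2.68.
ac·Var[Q] = 7·3.32·21 = 488.04
bd·Var[Y] = 8·(-2.68)·18.5 = -396.64
(ad+bc)·covariance of Q and Y = (7.8)·14 = 109.2
covariance of U and M = 488.04 + (-396.64) + 109.2 = 200.6.

covariance of U and M = 200.6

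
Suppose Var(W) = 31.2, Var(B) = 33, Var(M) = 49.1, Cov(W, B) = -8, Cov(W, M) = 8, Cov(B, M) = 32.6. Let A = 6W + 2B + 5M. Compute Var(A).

Var(A) = a²·Var(W) + b²·Var(B) + c²·Var(M) + 2ab·Cov(W, B) + 2ac·Cov(W, M) + 2bc·Cov(B, M), with a = 6, b = 2, c = 5.
= 1123.2 + 132 + 1227.5 + (-192) + 480 + 652
= 3422.7.

Var(A) = 3422.7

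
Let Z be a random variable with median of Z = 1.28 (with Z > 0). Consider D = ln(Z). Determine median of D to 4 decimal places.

median of D = 0.2469

ln(Z) is monotone on this domain, so median of D = ln(1.28) ≈ 0.2469.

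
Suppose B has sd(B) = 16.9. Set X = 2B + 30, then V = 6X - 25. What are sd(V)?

sd(V) = 202.8

sd(X) = |2|·16.9 = 33.8.
sd(V) = |6|·33.8 = 202.8.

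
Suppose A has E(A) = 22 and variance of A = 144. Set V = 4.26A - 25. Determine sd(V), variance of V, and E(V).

sd(V) = 51.12, variance of V = 2613.2544, E(V) = 68.72

V = 4.26A - 25 is linear with a = 4.26, b = -25.
sd(A) = √144 = 12.
sd(V) = |a|·sd(A) = |4.26|·12 = 51.12.
variance of V = a²·variance of A = 4.26²·144 = 2613.2544 (the additive constant -25 does not affect variance).
E(V) = a·E(A) + b = 4.26·22 + (-25) = 68.72.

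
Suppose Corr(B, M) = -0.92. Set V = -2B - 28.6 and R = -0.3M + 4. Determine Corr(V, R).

Linear rescalings preserve correlation up to sign; here the slopes -2 and -0.3 have the same sign, so Corr(V, R) = Corr(B, M) = -0.92.

Corr(V, R) = -0.92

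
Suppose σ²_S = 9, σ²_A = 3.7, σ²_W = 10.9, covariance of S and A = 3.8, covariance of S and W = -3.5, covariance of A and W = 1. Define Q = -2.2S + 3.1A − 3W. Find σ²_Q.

σ²_Q = 60.585

σ²_Q = a²·σ²_S + b²·σ²_A + c²·σ²_W + 2ab·covariance of S and A + 2ac·covariance of S and W + 2bc·covariance of A and W, with a = -2.2, b = 3.1, c = -3.
= 43.56 + 35.557 + 98.1 + (-51.832) + (-46.2) + (-18.6)
= 60.585.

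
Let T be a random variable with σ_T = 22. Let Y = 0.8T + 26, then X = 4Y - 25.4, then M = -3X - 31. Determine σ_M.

σ_Y = |0.8|·22 = 17.6.
σ_X = |4|·17.6 = 70.4.
σ_M = |-3|·70.4 = 211.2.

σ_M = 211.2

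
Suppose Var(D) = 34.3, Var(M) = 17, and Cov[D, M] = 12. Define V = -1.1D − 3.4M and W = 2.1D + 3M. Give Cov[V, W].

Cov[V, W] = -377.913

By bilinearity, Cov[V, W] = ac·Var(D) + bd·Var(M) + (ad+bc)·Cov[D, M], with a=-1.1, b=-3.4, c=2.1, d=3.
ac·Var(D) = (-1.1)·2.1·34.3 = -79.233
bd·Var(M) = (-3.4)·3·17 = -173.4
(ad+bc)·Cov[D, M] = (-10.44)·12 = -125.28
Cov[V, W] = -79.233 + (-173.4) + (-125.28) = -377.913.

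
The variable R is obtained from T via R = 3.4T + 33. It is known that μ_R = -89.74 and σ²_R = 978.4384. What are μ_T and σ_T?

μ_T = -36.1, σ_T = 9.2

From R = 3.4T + 33: μ_R = a·μ_T + b, so μ_T = (μ_R − b)/a = (-89.74 − 33)/3.4 = -36.1.
σ_R = √978.4384 = 31.28.
σ_R = |a|·σ_T, so σ_T = 31.28/|3.4| = 9.2.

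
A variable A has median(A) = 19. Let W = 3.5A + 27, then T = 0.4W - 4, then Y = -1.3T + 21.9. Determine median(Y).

median(Y) = -21.52

median(W) = 3.5·19 + 27 = 93.5.
median(T) = 0.4·93.5 + (-4) = 33.4.
median(Y) = (-1.3)·33.4 + 21.9 = -21.52.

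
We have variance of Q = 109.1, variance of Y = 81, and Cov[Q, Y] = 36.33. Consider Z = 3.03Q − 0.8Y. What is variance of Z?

variance of Z = 877.34835

variance of Z = a²·variance of Q + b²·variance of Y + 2ab·Cov[Q, Y] with a = 3.03, b = -0.8.
= 3.03²·109.1 + (-0.8)²·81 + 2·3.03·(-0.8)·36.33
= 1001.63619 + 51.84 + (-176.12784) = 877.34835.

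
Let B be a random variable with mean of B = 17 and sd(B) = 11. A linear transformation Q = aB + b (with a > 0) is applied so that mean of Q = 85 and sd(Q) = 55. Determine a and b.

a = 5, b = 0

sd(Q) = a·sd(B) (a > 0), so a = 55/11 = 5.
mean of Q = a·mean of B + b, so b = 85 − 5·17 = 0.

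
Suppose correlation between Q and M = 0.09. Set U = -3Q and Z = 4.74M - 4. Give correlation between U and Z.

correlation between U and Z = -0.09

Linear rescalings preserve |correlation|; the slopes -3 and 4.74 have opposite signs, so the correlation flips sign: correlation between U and Z = −correlation between Q and M = -0.09.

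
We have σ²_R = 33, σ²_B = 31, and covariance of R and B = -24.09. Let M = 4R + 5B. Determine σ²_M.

σ²_M = a²·σ²_R + b²·σ²_B + 2ab·covariance of R and B with a = 4, b = 5.
= 4²·33 + 5²·31 + 2·4·5·(-24.09)
= 528 + 775 + (-963.6) = 339.4.

σ²_M = 339.4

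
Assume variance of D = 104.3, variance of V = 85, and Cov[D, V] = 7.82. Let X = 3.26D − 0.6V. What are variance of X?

variance of X = 1108.46684

variance of X = a²·variance of D + b²·variance of V + 2ab·Cov[D, V] with a = 3.26, b = -0.6.
= 3.26²·104.3 + (-0.6)²·85 + 2·3.26·(-0.6)·7.82
= 1108.45868 + 30.6 + (-30.59184) = 1108.46684.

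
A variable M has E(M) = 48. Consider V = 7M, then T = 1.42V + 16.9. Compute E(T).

E(T) = 494.02

E(V) = 7·48 = 336.
E(T) = 1.42·336 + 16.9 = 494.02.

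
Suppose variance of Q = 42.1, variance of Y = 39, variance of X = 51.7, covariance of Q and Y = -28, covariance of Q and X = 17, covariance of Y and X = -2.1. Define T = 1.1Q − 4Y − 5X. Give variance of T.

variance of T = 1942.841

variance of T = a²·variance of Q + b²·variance of Y + c²·variance of X + 2ab·covariance of Q and Y + 2ac·covariance of Q and X + 2bc·covariance of Y and X, with a = 1.1, b = -4, c = -5.
= 50.941 + 624 + 1292.5 + 246.4 + (-187) + (-84)
= 1942.841.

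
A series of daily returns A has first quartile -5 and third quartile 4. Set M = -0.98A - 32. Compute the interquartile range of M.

IQR(M) = 8.82

IQR of A = Q3 − Q1 = 4 − (-5) = 9.
Under M = aA + b, IQR(M) = |a|·IQR(A) = |-0.98|·9 = 8.82 (shifts cancel; spread scales by |a|).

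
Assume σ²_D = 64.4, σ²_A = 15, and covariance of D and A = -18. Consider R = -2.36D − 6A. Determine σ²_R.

σ²_R = a²·σ²_D + b²·σ²_A + 2ab·covariance of D and A with a = -2.36, b = -6.
= (-2.36)²·64.4 + (-6)²·15 + 2·(-2.36)·(-6)·(-18)
= 358.68224 + 540 + (-509.76) = 388.92224.

σ²_R = 388.92224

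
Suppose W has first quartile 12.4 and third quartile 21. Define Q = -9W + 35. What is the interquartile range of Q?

IQR of W = Q3 − Q1 = 21 − 12.4 = 8.6.
Under Q = aW + b, IQR(Q) = |a|·IQR(W) = |-9|·8.6 = 77.4 (shifts cancel; spread scales by |a|).

IQR(Q) = 77.4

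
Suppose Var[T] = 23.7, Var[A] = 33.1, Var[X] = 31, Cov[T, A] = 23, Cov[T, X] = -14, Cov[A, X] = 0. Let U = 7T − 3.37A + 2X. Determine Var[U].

Var[U] = a²·Var[T] + b²·Var[A] + c²·Var[X] + 2ab·Cov[T, A] + 2ac·Cov[T, X] + 2bc·Cov[A, X], with a = 7, b = -3.37, c = 2.
= 1161.3 + 375.91339 + 124 + (-1085.14) + (-392) + 0
= 184.07339.

Var[U] = 184.07339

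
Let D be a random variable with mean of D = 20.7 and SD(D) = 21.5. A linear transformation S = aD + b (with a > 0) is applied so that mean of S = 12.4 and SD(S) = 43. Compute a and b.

a = 2, b = -29

SD(S) = a·SD(D) (a > 0), so a = 43/21.5 = 2.
mean of S = a·mean of D + b, so b = 12.4 − 2·20.7 = -29.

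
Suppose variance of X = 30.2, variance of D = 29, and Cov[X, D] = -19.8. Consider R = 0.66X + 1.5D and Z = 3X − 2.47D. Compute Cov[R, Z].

By bilinearity, Cov[R, Z] = ac·variance of X + bd·variance of D + (ad+bc)·Cov[X, D], with a=0.66, b=1.5, c=3, d=-2.47.
ac·variance of X = 0.66·3·30.2 = 59.796
bd·variance of D = 1.5·(-2.47)·29 = -107.445
(ad+bc)·Cov[X, D] = (2.8698)·(-19.8) = -56.82204
Cov[R, Z] = 59.796 + (-107.445) + (-56.82204) = -104.47104.

Cov[R, Z] = -104.47104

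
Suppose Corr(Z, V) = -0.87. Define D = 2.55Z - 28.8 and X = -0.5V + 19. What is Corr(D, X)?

Corr(D, X) = 0.87

Linear rescalings preserve |correlation|; the slopes 2.55 and -0.5 have opposite signs, so the correlation flips sign: Corr(D, X) = −Corr(Z, V) = 0.87.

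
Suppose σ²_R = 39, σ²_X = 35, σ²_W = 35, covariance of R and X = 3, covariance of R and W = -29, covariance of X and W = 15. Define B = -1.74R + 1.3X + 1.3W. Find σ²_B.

σ²_B = a²·σ²_R + b²·σ²_X + c²·σ²_W + 2ab·covariance of R and X + 2ac·covariance of R and W + 2bc·covariance of X and W, with a = -1.74, b = 1.3, c = 1.3.
= 118.0764 + 59.15 + 59.15 + (-13.572) + 131.196 + 50.7
= 404.7004.

σ²_B = 404.7004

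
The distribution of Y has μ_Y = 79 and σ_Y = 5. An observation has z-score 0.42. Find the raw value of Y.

Y = 81.1

Y = μ_Y + z·σ_Y = 79 + 0.42·5 = 81.1.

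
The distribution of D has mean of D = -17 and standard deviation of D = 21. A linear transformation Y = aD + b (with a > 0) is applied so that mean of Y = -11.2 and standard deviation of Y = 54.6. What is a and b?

a = 2.6, b = 33

standard deviation of Y = a·standard deviation of D (a > 0), so a = 54.6/21 = 2.6.
mean of Y = a·mean of D + b, so b = -11.2 − 2.6·(-17) = 33.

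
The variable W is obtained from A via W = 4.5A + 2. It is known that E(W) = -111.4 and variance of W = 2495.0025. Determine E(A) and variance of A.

From W = 4.5A + 2: E(W) = a·E(A) + b, so E(A) = (E(W) − b)/a = (-111.4 − 2)/4.5 = -25.2.
variance of W = a²·variance of A, so variance of A = 2495.0025/4.5² = 123.21.

E(A) = -25.2, variance of A = 123.21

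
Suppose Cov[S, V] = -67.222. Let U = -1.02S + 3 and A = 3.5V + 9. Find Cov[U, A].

Cov[U, A] = a·c·Cov[S, V] = (-1.02)·3.5·(-67.222) = 239.98254. Additive constants drop out.

Cov[U, A] = 239.98254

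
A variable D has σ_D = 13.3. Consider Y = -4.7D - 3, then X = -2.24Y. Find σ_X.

σ_X = 140.0224

σ_Y = |-4.7|·13.3 = 62.51.
σ_X = |-2.24|·62.51 = 140.0224.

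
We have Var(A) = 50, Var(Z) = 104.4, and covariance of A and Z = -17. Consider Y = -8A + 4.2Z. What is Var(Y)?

Var(Y) = a²·Var(A) + b²·Var(Z) + 2ab·covariance of A and Z with a = -8, b = 4.2.
= (-8)²·50 + 4.2²·104.4 + 2·(-8)·4.2·(-17)
= 3200 + 1841.616 + 1142.4 = 6184.016.

Var(Y) = 6184.016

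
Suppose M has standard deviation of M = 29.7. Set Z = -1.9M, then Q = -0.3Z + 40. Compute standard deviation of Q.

standard deviation of Q = 16.929

standard deviation of Z = |-1.9|·29.7 = 56.43.
standard deviation of Q = |-0.3|·56.43 = 16.929.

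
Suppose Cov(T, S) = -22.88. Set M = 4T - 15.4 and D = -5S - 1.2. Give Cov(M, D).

Cov(M, D) = 457.6

Cov(M, D) = a·c·Cov(T, S) = 4·(-5)·(-22.88) = 457.6. Additive constants drop out.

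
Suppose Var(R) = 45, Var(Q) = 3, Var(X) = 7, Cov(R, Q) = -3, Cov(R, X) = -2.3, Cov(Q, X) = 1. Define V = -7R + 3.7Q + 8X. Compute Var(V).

Var(V) = a²·Var(R) + b²·Var(Q) + c²·Var(X) + 2ab·Cov(R, Q) + 2ac·Cov(R, X) + 2bc·Cov(Q, X), with a = -7, b = 3.7, c = 8.
= 2205 + 41.07 + 448 + 155.4 + 257.6 + 59.2
= 3166.27.

Var(V) = 3166.27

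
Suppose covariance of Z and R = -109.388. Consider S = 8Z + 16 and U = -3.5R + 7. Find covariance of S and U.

covariance of S and U = 3062.864

covariance of S and U = a·c·covariance of Z and R = 8·(-3.5)·(-109.388) = 3062.864. Additive constants drop out.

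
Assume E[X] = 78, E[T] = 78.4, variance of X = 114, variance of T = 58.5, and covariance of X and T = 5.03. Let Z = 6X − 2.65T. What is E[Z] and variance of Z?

E[Z] = 260.24, variance of Z = 4354.86225

E[Z] = 6·E[X] + (-2.65)·E[T] = 6·78 + (-2.65)·78.4 = 260.24.
variance of Z = a²·variance of X + b²·variance of T + 2ab·covariance of X and T with a = 6, b = -2.65.
= 6²·114 + (-2.65)²·58.5 + 2·6·(-2.65)·5.03
= 4104 + 410.81625 + (-159.954) = 4354.86225.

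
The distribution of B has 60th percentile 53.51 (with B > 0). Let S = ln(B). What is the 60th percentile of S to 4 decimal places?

ln(B) is increasing, so P_{60}(S) = g(P_{60}(B)) ≈ 3.9799.

60th percentile of S = 3.9799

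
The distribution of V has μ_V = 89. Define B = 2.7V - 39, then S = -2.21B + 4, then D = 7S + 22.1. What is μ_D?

μ_B = 2.7·89 + (-39) = 201.3.
μ_S = (-2.21)·201.3 + 4 = -440.873.
μ_D = 7·(-440.873) + 22.1 = -3064.011.

μ_D = -3064.011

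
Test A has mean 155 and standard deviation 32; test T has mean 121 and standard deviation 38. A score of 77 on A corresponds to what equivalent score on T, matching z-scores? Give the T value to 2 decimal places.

T = 28.38

z = (77 − 155)/32 = -2.4375.
T = 121 + z·38 = 121 + (77 − 155)·38/32 ≈ 28.38.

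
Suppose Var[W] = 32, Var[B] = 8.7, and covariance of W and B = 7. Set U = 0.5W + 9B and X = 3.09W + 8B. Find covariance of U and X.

By bilinearity, covariance of U and X = ac·Var[W] + bd·Var[B] + (ad+bc)·covariance of W and B, with a=0.5, b=9, c=3.09, d=8.
ac·Var[W] = 0.5·3.09·32 = 49.44
bd·Var[B] = 9·8·8.7 = 626.4
(ad+bc)·covariance of W and B = (31.81)·7 = 222.67
covariance of U and X = 49.44 + 626.4 + 222.67 = 898.51.

covariance of U and X = 898.51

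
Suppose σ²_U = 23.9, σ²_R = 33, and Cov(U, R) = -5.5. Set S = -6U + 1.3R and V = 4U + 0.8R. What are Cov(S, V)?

Cov(S, V) = -541.48

By bilinearity, Cov(S, V) = ac·σ²_U + bd·σ²_R + (ad+bc)·Cov(U, R), with a=-6, b=1.3, c=4, d=0.8.
ac·σ²_U = (-6)·4·23.9 = -573.6
bd·σ²_R = 1.3·0.8·33 = 34.32
(ad+bc)·Cov(U, R) = (0.4)·(-5.5) = -2.2
Cov(S, V) = -573.6 + 34.32 + (-2.2) = -541.48.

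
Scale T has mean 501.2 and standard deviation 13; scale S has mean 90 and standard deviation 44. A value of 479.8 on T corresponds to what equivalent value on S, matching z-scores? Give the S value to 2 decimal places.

S = 17.57

z = (479.8 − 501.2)/13 ≈ -1.6462.
S = 90 + z·44 = 90 + (479.8 − 501.2)·44/13 ≈ 17.57.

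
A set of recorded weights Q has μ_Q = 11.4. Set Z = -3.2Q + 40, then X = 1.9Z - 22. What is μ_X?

μ_Z = (-3.2)·11.4 + 40 = 3.52.
μ_X = 1.9·3.52 + (-22) = -15.312.

μ_X = -15.312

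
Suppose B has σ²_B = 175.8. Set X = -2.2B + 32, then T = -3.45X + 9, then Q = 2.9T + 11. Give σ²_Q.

σ²_X = (-2.2)²·175.8 = 850.872.
σ²_T = (-3.45)²·850.872 = 10127.50398.
σ²_Q = 2.9²·10127.50398 = 85172.3084718.

σ²_Q = 85172.3084718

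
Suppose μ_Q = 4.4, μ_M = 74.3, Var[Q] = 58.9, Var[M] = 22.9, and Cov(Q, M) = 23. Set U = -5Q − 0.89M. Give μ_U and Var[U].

μ_U = -88.127, Var[U] = 1695.33909

μ_U = (-5)·μ_Q + (-0.89)·μ_M = (-5)·4.4 + (-0.89)·74.3 = -88.127.
Var[U] = a²·Var[Q] + b²·Var[M] + 2ab·Cov(Q, M) with a = -5, b = -0.89.
= (-5)²·58.9 + (-0.89)²·22.9 + 2·(-5)·(-0.89)·23
= 1472.5 + 18.13909 + 204.7 = 1695.33909.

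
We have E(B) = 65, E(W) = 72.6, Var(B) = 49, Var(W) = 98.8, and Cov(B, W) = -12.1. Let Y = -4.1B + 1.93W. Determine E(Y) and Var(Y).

E(Y) = -126.382, Var(Y) = 1383.20472

E(Y) = (-4.1)·E(B) + 1.93·E(W) = (-4.1)·65 + 1.93·72.6 = -126.382.
Var(Y) = a²·Var(B) + b²·Var(W) + 2ab·Cov(B, W) with a = -4.1, b = 1.93.
= (-4.1)²·49 + 1.93²·98.8 + 2·(-4.1)·1.93·(-12.1)
= 823.69 + 368.02012 + 191.4946 = 1383.20472.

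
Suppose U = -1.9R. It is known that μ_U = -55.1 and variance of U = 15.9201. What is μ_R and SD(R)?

From U = -1.9R: μ_U = a·μ_R + b, so μ_R = (μ_U − b)/a = (-55.1 − 0)/(-1.9) = 29.
SD(U) = √15.9201 = 3.99.
SD(U) = |a|·SD(R), so SD(R) = 3.99/|-1.9| = 2.1.

μ_R = 29, SD(R) = 2.1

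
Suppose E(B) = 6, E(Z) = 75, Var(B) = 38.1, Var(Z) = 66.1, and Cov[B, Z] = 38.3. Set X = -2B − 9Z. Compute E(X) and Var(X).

E(X) = -687, Var(X) = 6885.3

E(X) = (-2)·E(B) + (-9)·E(Z) = (-2)·6 + (-9)·75 = -687.
Var(X) = a²·Var(B) + b²·Var(Z) + 2ab·Cov[B, Z] with a = -2, b = -9.
= (-2)²·38.1 + (-9)²·66.1 + 2·(-2)·(-9)·38.3
= 152.4 + 5354.1 + 1378.8 = 6885.3.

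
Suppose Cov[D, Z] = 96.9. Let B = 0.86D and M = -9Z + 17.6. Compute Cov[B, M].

Cov[B, M] = a·c·Cov[D, Z] = 0.86·(-9)·96.9 = -750.006. Additive constants drop out.

Cov[B, M] = -750.006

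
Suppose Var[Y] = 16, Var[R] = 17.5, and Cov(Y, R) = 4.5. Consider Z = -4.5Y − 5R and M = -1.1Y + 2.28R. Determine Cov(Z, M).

Cov(Z, M) = -141.72

By bilinearity, Cov(Z, M) = ac·Var[Y] + bd·Var[R] + (ad+bc)·Cov(Y, R), with a=-4.5, b=-5, c=-1.1, d=2.28.
ac·Var[Y] = (-4.5)·(-1.1)·16 = 79.2
bd·Var[R] = (-5)·2.28·17.5 = -199.5
(ad+bc)·Cov(Y, R) = (-4.76)·4.5 = -21.42
Cov(Z, M) = 79.2 + (-199.5) + (-21.42) = -141.72.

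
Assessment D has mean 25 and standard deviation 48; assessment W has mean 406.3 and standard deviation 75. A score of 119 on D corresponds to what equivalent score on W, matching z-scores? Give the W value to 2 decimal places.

W = 553.18

z = (119 − 25)/48 ≈ 1.9583.
W = 406.3 + z·75 = 406.3 + (119 − 25)·75/48 ≈ 553.18.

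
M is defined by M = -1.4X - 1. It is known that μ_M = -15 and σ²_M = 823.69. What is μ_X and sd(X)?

μ_X = 10, sd(X) = 20.5

From M = -1.4X - 1: μ_M = a·μ_X + b, so μ_X = (μ_M − b)/a = (-15 − (-1))/(-1.4) = 10.
sd(M) = √823.69 = 28.7.
sd(M) = |a|·sd(X), so sd(X) = 28.7/|-1.4| = 20.5.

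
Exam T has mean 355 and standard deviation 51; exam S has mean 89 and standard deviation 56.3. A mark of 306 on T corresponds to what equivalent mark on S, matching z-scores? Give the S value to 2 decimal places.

S = 34.91

z = (306 − 355)/51 ≈ -0.9608.
S = 89 + z·56.3 = 89 + (306 − 355)·56.3/51 ≈ 34.91.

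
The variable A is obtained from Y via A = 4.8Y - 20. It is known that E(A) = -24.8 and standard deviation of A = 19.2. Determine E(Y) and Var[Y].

From A = 4.8Y - 20: E(A) = a·E(Y) + b, so E(Y) = (E(A) − b)/a = (-24.8 − (-20))/4.8 = -1.
Var[A] = 19.2² = 368.64.
Var[A] = a²·Var[Y], so Var[Y] = 368.64/4.8² = 16.

E(Y) = -1, Var[Y] = 16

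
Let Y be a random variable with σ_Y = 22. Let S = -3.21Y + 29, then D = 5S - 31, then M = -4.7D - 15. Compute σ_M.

σ_M = 1659.57

σ_S = |-3.21|·22 = 70.62.
σ_D = |5|·70.62 = 353.1.
σ_M = |-4.7|·353.1 = 1659.57.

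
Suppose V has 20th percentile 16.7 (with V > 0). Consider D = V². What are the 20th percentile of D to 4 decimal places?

20th percentile of D = 278.89

V² is increasing, so P_{20}(D) = g(P_{20}(V)) = 278.89.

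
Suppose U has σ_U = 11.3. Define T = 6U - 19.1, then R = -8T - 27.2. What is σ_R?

σ_T = |6|·11.3 = 67.8.
σ_R = |-8|·67.8 = 542.4.

σ_R = 542.4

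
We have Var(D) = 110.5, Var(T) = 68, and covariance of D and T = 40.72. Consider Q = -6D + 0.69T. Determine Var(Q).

Var(Q) = 3673.2132

Var(Q) = a²·Var(D) + b²·Var(T) + 2ab·covariance of D and T with a = -6, b = 0.69.
= (-6)²·110.5 + 0.69²·68 + 2·(-6)·0.69·40.72
= 3978 + 32.3748 + (-337.1616) = 3673.2132.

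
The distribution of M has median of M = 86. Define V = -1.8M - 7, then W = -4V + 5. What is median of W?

median of W = 652.2

median of V = (-1.8)·86 + (-7) = -161.8.
median of W = (-4)·(-161.8) + 5 = 652.2.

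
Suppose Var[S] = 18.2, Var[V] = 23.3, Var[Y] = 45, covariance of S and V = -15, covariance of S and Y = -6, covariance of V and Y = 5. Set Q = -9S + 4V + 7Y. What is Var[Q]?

Var[Q] = 6168

Var[Q] = a²·Var[S] + b²·Var[V] + c²·Var[Y] + 2ab·covariance of S and V + 2ac·covariance of S and Y + 2bc·covariance of V and Y, with a = -9, b = 4, c = 7.
= 1474.2 + 372.8 + 2205 + 1080 + 756 + 280
= 6168.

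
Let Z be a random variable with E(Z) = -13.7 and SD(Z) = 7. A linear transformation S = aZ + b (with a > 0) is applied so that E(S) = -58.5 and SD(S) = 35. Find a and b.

SD(S) = a·SD(Z) (a > 0), so a = 35/7 = 5.
E(S) = a·E(Z) + b, so b = -58.5 − 5·(-13.7) = 10.

a = 5, b = 10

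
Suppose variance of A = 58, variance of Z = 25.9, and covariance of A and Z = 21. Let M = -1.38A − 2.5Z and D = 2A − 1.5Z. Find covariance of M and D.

covariance of M and D = -124.485

By bilinearity, covariance of M and D = ac·variance of A + bd·variance of Z + (ad+bc)·covariance of A and Z, with a=-1.38, b=-2.5, c=2, d=-1.5.
ac·variance of A = (-1.38)·2·58 = -160.08
bd·variance of Z = (-2.5)·(-1.5)·25.9 = 97.125
(ad+bc)·covariance of A and Z = (-2.93)·21 = -61.53
covariance of M and D = -160.08 + 97.125 + (-61.53) = -124.485.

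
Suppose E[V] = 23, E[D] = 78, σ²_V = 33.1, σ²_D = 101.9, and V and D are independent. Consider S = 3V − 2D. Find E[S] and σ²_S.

E[S] = 3·E[V] + (-2)·E[D] = 3·23 + (-2)·78 = -87.
σ²_S = a²·σ²_V + b²·σ²_D + 2ab·Cov[V, D] with a = 3, b = -2.
Independence gives Cov[V, D] = 0.
= 3²·33.1 + (-2)²·101.9 + 2·3·(-2)·0
= 297.9 + 407.6 + 0 = 705.5.

E[S] = -87, σ²_S = 705.5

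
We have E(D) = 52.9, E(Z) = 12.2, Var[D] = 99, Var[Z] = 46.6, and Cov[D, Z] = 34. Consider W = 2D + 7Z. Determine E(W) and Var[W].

E(W) = 191.2, Var[W] = 3631.4

E(W) = 2·E(D) + 7·E(Z) = 2·52.9 + 7·12.2 = 191.2.
Var[W] = a²·Var[D] + b²·Var[Z] + 2ab·Cov[D, Z] with a = 2, b = 7.
= 2²·99 + 7²·46.6 + 2·2·7·34
= 396 + 2283.4 + 952 = 3631.4.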